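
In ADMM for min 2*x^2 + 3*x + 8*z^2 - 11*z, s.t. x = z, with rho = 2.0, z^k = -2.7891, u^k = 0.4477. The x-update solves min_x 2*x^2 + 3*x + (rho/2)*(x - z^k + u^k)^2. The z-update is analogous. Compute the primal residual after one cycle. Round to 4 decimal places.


ADMM iteration with rho = 2.0, z^k = -2.7891, u^k = 0.4477
Step 1: x-update.
Minimize 2*x^2 + 3*x + (2.0/2)*(x + 2.7891 + 0.4477)^2
FOC: (2*2 + 2.0)*x = -3 + 2.0*(-2.7891 - 0.4477)
x^{k+1} = -1.5789
Step 2: z-update.
Minimize 8*z^2 - 11*z + (2.0/2)*(-1.5789 - z + 0.4477)^2
FOC: (2*8 + 2.0)*z = 11 + 2.0*(-1.5789 + 0.4477)
z^{k+1} = 0.4854
Step 3: u-update.
u^{k+1} = 0.4477 - 1.5789 - 0.4854 = -1.6167
Step 4: Primal residual = |-1.5789 - 0.4854| = 2.0644


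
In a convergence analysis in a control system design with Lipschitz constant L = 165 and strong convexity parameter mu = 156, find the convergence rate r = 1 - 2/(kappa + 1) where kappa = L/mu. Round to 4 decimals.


Step 1: Compute the condition number.
kappa = L/mu = 165/156 = 1.0577
Step 2: Compute the convergence rate.
r = 1 - 2/(kappa + 1) = 1 - 2*mu/(L + mu) = (L - mu)/(L + mu) = 9/321 = 0.028


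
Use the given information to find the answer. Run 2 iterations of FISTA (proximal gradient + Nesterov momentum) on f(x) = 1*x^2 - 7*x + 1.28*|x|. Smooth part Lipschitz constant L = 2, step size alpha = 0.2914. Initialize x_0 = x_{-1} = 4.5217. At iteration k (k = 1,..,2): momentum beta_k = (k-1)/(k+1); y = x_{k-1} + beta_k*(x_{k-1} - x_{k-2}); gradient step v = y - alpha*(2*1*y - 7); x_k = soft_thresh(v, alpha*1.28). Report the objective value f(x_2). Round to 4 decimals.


FISTA on f(x) = 1*x^2 - 7*x + 1.28*|x|
L = 2, alpha = 0.2914
Iteration 1: beta = 0.0, y = 4.5217 + 0.0*(4.5217 - 4.5217) = 4.5217
  grad(y) = 2.0434, v = y - alpha*grad = 3.9263
  prox(v) = soft_thresh(3.9263, 0.373) = 3.5533
Iteration 2: beta = 0.3333, y = 3.5533 + 0.3333*(3.5533 - 4.5217) = 3.2304
  grad(y) = -0.5391, v = y - alpha*grad = 3.3875
  prox(v) = soft_thresh(3.3875, 0.373) = 3.0146
f(x_2) = 1*3.0146^2 - 7*3.0146 + 1.28*|3.0146| = -8.1557


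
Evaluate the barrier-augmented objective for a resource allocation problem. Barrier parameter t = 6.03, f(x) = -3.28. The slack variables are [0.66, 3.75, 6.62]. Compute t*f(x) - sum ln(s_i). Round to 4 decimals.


Step 1: Compute log-barrier.
ln values: [-0.4155, 1.3218, 1.8901]
phi = -(-0.4155 + 1.3218 + 1.8901) = -2.7963
Step 2: Compute augmented objective.
t*f(x) = 6.03*-3.28 = -19.7784
Total = -19.7784 - 2.7963 = -22.5747


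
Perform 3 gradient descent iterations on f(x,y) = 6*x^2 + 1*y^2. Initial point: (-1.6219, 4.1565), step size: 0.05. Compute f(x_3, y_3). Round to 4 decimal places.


Gradient descent on f(x,y) = 6*x^2 + 1*y^2.
Starting point: (-1.6219, 4.1565), alpha = 0.05
Step 1: grad_x = 2*6*-1.6219 = -19.4628, grad_y = 2*1*4.1565 = 8.313
  x_1 = -1.6219 - 0.05*-19.4628 = -0.6488
  y_1 = 4.1565 - 0.05*8.313 = 3.7409
Step 2: grad_x = 2*6*-0.6488 = -7.7851, grad_y = 2*1*3.7409 = 7.4817
  x_2 = -0.6488 - 0.05*-7.7851 = -0.2595
  y_2 = 3.7409 - 0.05*7.4817 = 3.3668
Step 3: grad_x = 2*6*-0.2595 = -3.114, grad_y = 2*1*3.3668 = 6.7335
  x_3 = -0.2595 - 0.05*-3.114 = -0.1038
  y_3 = 3.3668 - 0.05*6.7335 = 3.0301
f(-0.1038, 3.0301) = 6*(-0.1038)^2 + 1*3.0301^2 = 9.2461


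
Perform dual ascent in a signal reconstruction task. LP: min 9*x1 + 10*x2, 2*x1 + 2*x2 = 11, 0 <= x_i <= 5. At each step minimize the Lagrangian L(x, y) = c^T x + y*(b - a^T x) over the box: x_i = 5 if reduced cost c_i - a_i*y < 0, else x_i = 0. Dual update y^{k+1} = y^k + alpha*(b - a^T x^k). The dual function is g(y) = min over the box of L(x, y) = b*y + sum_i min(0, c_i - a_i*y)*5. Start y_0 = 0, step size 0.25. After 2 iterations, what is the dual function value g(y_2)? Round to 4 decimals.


Dual ascent for LP: min 9*x1 + 10*x2, 2*x1 + 2*x2 = 11, 0 <= x_i <= 5
Step 1: y^k = 0.0, reduced costs: (9.0, 10.0)
  x^k = (0.0, 0.0), subgradient = b - a^T x = 11.0
  y^{k+1} = 0.0 + 0.25*11.0 = 2.75
Step 2: y^k = 2.75, reduced costs: (3.5, 4.5)
  x^k = (0.0, 0.0), subgradient = b - a^T x = 11.0
  y^{k+1} = 2.75 + 0.25*11.0 = 5.5
Dual objective at y_2 = 5.5: reduced costs (-2.0, -1.0), box minimizer x = (5.0, 5.0)
g(y_2) = b*y + (c1 - a1*y)*x1 + (c2 - a2*y)*x2 = 11*5.5 + (-2.0)*5.0 + (-1.0)*5.0 = 60.5 - 10.0 - 5.0 = 45.5


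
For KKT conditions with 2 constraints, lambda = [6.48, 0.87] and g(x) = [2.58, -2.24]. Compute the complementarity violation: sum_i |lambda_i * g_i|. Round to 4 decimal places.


KKT complementary slackness check:
lambda_1 * g_1 = 6.48 * 2.58 = 16.7184
lambda_2 * g_2 = 0.87 * -2.24 = -1.9488
Total violation = 16.7184 + 1.9488 = 18.6672


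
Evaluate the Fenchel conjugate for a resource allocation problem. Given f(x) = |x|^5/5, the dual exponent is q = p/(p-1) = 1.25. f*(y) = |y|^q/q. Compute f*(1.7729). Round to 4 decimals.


The conjugate exponent q satisfies 1/p + 1/q = 1.
p = 5, so q = 5/(5 - 1) = 1.25
|y|^q = 1.7729^1.25 = 2.0458
f*(1.7729) = 2.0458 / 1.25 = 1.6366


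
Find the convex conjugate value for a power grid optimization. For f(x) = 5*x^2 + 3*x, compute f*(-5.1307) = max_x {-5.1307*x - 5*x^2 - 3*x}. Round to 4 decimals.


f*(y) = sup_x {y*x - a*x^2 - b*x} = sup_x {(y-b)*x - a*x^2}
FOC: (y - b) - 2a*x = 0 => x* = (y - b)/(2a)
x* = (-5.1307 - 3)/(2*5) = -0.8131
f*(-5.1307) = (y-b)^2/(4a) = (-5.1307 - 3)^2/(4*5)
= 66.1083/20 = 3.3054


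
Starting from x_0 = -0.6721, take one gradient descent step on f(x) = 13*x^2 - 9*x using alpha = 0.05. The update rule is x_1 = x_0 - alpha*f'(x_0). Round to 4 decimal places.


We compute the gradient at x_0 and apply the update.
f'(x) = 26*x - 9
f'(-0.6721) = 26*-0.6721 - 9 = -26.4746
x_1 = -0.6721 - 0.05*-26.4746 = 0.6516


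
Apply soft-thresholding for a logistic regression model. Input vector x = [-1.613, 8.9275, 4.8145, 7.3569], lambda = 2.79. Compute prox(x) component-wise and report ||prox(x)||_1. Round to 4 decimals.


Soft-thresholding with lambda = 2.79:
prox(-1.613) = sign(-1.613)*max(|-1.613| - 2.79, 0) = 0.0
prox(8.9275) = sign(8.9275)*max(|8.9275| - 2.79, 0) = 6.1375
prox(4.8145) = sign(4.8145)*max(|4.8145| - 2.79, 0) = 2.0245
prox(7.3569) = sign(7.3569)*max(|7.3569| - 2.79, 0) = 4.5669
prox(x) = [0.0, 6.1375, 2.0245, 4.5669]
||prox(x)||_1 = 0.0 + 6.1375 + 2.0245 + 4.5669 = 12.7289


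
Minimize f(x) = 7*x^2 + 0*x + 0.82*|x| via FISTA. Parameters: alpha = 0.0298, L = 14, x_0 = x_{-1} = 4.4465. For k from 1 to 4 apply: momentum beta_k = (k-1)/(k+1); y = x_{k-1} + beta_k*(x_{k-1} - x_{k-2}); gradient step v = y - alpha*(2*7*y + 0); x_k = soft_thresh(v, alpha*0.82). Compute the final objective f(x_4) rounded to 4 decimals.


FISTA on f(x) = 7*x^2 + 0*x + 0.82*|x|
L = 14, alpha = 0.0298
Iteration 1: beta = 0.0, y = 4.4465 + 0.0*(4.4465 - 4.4465) = 4.4465
  grad(y) = 62.251, v = y - alpha*grad = 2.5914
  prox(v) = soft_thresh(2.5914, 0.0244) = 2.567
Iteration 2: beta = 0.3333, y = 2.567 + 0.3333*(2.567 - 4.4465) = 1.9405
  grad(y) = 27.1667, v = y - alpha*grad = 1.1309
  prox(v) = soft_thresh(1.1309, 0.0244) = 1.1065
Iteration 3: beta = 0.5, y = 1.1065 + 0.5*(1.1065 - 2.567) = 0.3762
  grad(y) = 5.2671, v = y - alpha*grad = 0.2193
  prox(v) = soft_thresh(0.2193, 0.0244) = 0.1948
Iteration 4: beta = 0.6, y = 0.1948 + 0.6*(0.1948 - 1.1065) = -0.3522
  grad(y) = -4.9303, v = y - alpha*grad = -0.2052
  prox(v) = soft_thresh(-0.2052, 0.0244) = -0.1808
f(x_4) = 7*(-0.1808)^2 + 0*(-0.1808) + 0.82*|-0.1808| = 0.3771


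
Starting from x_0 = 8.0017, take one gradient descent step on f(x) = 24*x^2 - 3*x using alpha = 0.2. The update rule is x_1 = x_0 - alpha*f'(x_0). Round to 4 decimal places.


We compute the gradient at x_0 and apply the update.
f'(x) = 48*x - 3
f'(8.0017) = 48*8.0017 - 3 = 381.0816
x_1 = 8.0017 - 0.2*381.0816 = -68.2146


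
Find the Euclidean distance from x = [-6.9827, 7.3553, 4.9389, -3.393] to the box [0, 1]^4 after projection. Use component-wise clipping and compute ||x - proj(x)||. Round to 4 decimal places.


Project each component onto [0, 1].
clip(-6.9827) = 0.0, clip(7.3553) = 1.0, clip(4.9389) = 1.0, clip(-3.393) = 0.0
Projection = [0.0, 1.0, 1.0, 0.0]
Squared diffs: [48.7581, 40.3898, 15.5149, 11.5124]
Distance = sqrt(116.1752) = 10.7785


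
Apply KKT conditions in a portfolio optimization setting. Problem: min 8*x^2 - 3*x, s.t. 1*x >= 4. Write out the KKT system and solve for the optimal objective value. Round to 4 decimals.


Step 1: Try lambda = 0 (constraint inactive).
x_unc = 3/(2*8) = 0.1875
Check: 1*0.1875 = 0.1875 < 4 -- violated!
Step 2: Constraint must be active: 1*x = 4
x* = 4/1 = 4.0
lambda = (2*8*4.0 - 3)/1 = 61.0
Step 3: Compute optimal value.
f(x*) = 8*4.0^2 - 3*4.0 = 116.0


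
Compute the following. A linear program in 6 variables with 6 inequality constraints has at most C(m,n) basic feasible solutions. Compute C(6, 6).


Each vertex corresponds to some choice of n active constraints out of m, so the number of vertices is at most C(m, n) = m! / (n!(m-n)!).
m = 6, n = 6
Numerator: 6 * 5 * 4 * 3 * 2 * 1
Denominator: 6! = 720
C(6, 6) = 1


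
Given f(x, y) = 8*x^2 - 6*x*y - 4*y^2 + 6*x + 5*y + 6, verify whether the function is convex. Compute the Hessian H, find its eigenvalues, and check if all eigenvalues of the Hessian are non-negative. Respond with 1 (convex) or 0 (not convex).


The Hessian of f(x,y) = 8*x^2 - 6*x*y - 4*y^2 + 6*x + 5*y + 6 is:
H = [[16, -6], [-6, -8]]
Trace = 16 - 8 = 8
Determinant = 16*-8 - (-6)^2 = -164
Discriminant = (8)^2 - 4*-164 = 720.0
Eigenvalues: lambda_1 = -9.4164, lambda_2 = 17.4164
The function is not convex.

0


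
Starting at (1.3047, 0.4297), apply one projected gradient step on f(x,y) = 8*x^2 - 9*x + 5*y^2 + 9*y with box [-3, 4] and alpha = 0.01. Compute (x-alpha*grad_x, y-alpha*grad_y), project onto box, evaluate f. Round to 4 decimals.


Step 1: Compute gradient at (1.3047, 0.4297).
grad_x = 2*8*1.3047 - 9 = 11.8752
grad_y = 2*5*0.4297 + 9 = 13.297
Step 2: Gradient step.
x_raw = 1.3047 - 0.01*11.8752 = 1.1859
y_raw = 0.4297 - 0.01*13.297 = 0.2967
Step 3: Project onto [-3, 4].
x_proj = clip(1.1859) = 1.1859
y_proj = clip(0.2967) = 0.2967
Step 4: Evaluate f.
f(1.1859, 0.2967) = 3.6891


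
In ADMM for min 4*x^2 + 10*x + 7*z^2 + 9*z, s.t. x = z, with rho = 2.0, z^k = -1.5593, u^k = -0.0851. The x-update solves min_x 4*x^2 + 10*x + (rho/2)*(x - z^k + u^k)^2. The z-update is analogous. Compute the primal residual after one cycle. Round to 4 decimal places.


ADMM iteration with rho = 2.0, z^k = -1.5593, u^k = -0.0851
Step 1: x-update.
Minimize 4*x^2 + 10*x + (2.0/2)*(x + 1.5593 - 0.0851)^2
FOC: (2*4 + 2.0)*x = -10 + 2.0*(-1.5593 + 0.0851)
x^{k+1} = -1.2948
Step 2: z-update.
Minimize 7*z^2 + 9*z + (2.0/2)*(-1.2948 - z - 0.0851)^2
FOC: (2*7 + 2.0)*z = -9 + 2.0*(-1.2948 - 0.0851)
z^{k+1} = -0.735
Step 3: u-update.
u^{k+1} = -0.0851 - 1.2948 + 0.735 = -0.6449
Step 4: Primal residual = |-1.2948 + 0.735| = 0.5598


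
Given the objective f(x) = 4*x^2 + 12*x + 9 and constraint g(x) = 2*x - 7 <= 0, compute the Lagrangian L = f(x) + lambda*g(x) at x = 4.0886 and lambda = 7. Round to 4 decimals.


Step 1: Evaluate f(x).
f(4.0886) = 4*4.0886^2 + 12*4.0886 + 9 = 124.9298
Step 2: Evaluate g(x).
g(4.0886) = 2*4.0886 - 7 = 1.1772
Step 3: Compute Lagrangian.
L = 124.9298 + 7*1.1772 = 133.1702


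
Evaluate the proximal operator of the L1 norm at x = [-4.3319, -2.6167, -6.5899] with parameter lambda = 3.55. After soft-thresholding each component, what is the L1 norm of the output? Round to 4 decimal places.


Soft-thresholding with lambda = 3.55:
prox(-4.3319) = sign(-4.3319)*max(|-4.3319| - 3.55, 0) = -0.7819
prox(-2.6167) = sign(-2.6167)*max(|-2.6167| - 3.55, 0) = 0.0
prox(-6.5899) = sign(-6.5899)*max(|-6.5899| - 3.55, 0) = -3.0399
prox(x) = [-0.7819, 0.0, -3.0399]
||prox(x)||_1 = 0.7819 + 0.0 + 3.0399 = 3.8218


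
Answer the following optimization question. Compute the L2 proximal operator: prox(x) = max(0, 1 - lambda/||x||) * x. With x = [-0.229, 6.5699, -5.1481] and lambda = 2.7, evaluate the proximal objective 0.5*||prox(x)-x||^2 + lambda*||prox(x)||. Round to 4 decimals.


Step 1: Compute ||x||.
||x|| = 8.3498
Step 2: Compute scaling factor.
scale = max(0, 1 - 2.7/8.3498) = 0.6766
Step 3: prox(x) = [-0.155, 4.4454, -3.4834]
||prox(x)|| = 5.6498
Step 4: Proximal objective.
0.5*||prox-x||^2 = 3.645
lambda*||prox|| = 15.2545
Total = 18.8994


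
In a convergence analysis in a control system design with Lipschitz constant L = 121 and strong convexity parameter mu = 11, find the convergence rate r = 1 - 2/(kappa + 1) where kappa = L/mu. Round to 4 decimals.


Step 1: Compute the condition number.
kappa = L/mu = 121/11 = 11.0
Step 2: Compute the convergence rate.
r = 1 - 2/(kappa + 1) = 1 - 2*mu/(L + mu) = (L - mu)/(L + mu) = 110/132 = 0.8333


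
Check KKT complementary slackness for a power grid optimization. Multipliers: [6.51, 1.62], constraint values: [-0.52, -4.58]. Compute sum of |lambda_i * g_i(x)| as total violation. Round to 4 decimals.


KKT complementary slackness check:
lambda_1 * g_1 = 6.51 * -0.52 = -3.3852
lambda_2 * g_2 = 1.62 * -4.58 = -7.4196
Total violation = 3.3852 + 7.4196 = 10.8048


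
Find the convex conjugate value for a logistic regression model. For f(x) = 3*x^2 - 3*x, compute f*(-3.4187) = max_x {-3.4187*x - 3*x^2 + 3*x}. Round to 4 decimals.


f*(y) = sup_x {y*x - a*x^2 - b*x} = sup_x {(y-b)*x - a*x^2}
FOC: (y - b) - 2a*x = 0 => x* = (y - b)/(2a)
x* = (-3.4187 + 3)/(2*3) = -0.0698
f*(-3.4187) = (y-b)^2/(4a) = (-3.4187 + 3)^2/(4*3)
= 0.1753/12 = 0.0146


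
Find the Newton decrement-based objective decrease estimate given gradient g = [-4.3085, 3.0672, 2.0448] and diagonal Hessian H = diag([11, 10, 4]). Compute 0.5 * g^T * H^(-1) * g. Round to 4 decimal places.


Step 1: H is diagonal, so H^(-1) * g = [-0.3917, 0.3067, 0.5112].
Step 2: g^T H^(-1) g = sum_i g_i^2 / H_ii
  = (-4.3085)^2/11 + (3.0672)^2/10 + (2.0448)^2/4
  = 1.6876 + 0.9408 + 1.0453 = 3.6736
Step 3: Objective decrease = 0.5 * g^T H^(-1) g = 1.8368


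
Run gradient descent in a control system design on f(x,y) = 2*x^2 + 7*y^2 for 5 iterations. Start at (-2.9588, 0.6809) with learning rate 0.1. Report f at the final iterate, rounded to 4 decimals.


Gradient descent on f(x,y) = 2*x^2 + 7*y^2.
Starting point: (-2.9588, 0.6809), alpha = 0.1
Step 1: grad_x = 2*2*-2.9588 = -11.8352, grad_y = 2*7*0.6809 = 9.5326
  x_1 = -2.9588 - 0.1*-11.8352 = -1.7753
  y_1 = 0.6809 - 0.1*9.5326 = -0.2724
Step 2: grad_x = 2*2*-1.7753 = -7.1011, grad_y = 2*7*-0.2724 = -3.813
  x_2 = -1.7753 - 0.1*-7.1011 = -1.0652
  y_2 = -0.2724 - 0.1*-3.813 = 0.1089
Step 3: grad_x = 2*2*-1.0652 = -4.2607, grad_y = 2*7*0.1089 = 1.5252
  x_3 = -1.0652 - 0.1*-4.2607 = -0.6391
  y_3 = 0.1089 - 0.1*1.5252 = -0.0436
Step 4: grad_x = 2*2*-0.6391 = -2.5564, grad_y = 2*7*-0.0436 = -0.6101
  x_4 = -0.6391 - 0.1*-2.5564 = -0.3835
  y_4 = -0.0436 - 0.1*-0.6101 = 0.0174
Step 5: grad_x = 2*2*-0.3835 = -1.5338, grad_y = 2*7*0.0174 = 0.244
  x_5 = -0.3835 - 0.1*-1.5338 = -0.2301
  y_5 = 0.0174 - 0.1*0.244 = -0.007
f(-0.2301, -0.007) = 2*(-0.2301)^2 + 7*(-0.007)^2 = 0.1062


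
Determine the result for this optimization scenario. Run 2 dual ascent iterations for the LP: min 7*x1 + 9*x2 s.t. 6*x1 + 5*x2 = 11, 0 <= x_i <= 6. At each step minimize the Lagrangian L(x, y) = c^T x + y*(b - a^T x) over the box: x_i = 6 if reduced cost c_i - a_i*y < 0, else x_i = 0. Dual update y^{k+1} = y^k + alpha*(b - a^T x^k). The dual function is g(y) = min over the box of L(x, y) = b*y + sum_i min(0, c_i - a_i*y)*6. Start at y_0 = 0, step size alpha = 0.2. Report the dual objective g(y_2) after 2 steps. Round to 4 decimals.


Dual ascent for LP: min 7*x1 + 9*x2, 6*x1 + 5*x2 = 11, 0 <= x_i <= 6
Step 1: y^k = 0.0, reduced costs: (7.0, 9.0)
  x^k = (0.0, 0.0), subgradient = b - a^T x = 11.0
  y^{k+1} = 0.0 + 0.2*11.0 = 2.2
Step 2: y^k = 2.2, reduced costs: (-6.2, -2.0)
  x^k = (6.0, 6.0), subgradient = b - a^T x = -55.0
  y^{k+1} = 2.2 + 0.2*-55.0 = -8.8
Dual objective at y_2 = -8.8: reduced costs (59.8, 53.0), box minimizer x = (0.0, 0.0)
g(y_2) = b*y + (c1 - a1*y)*x1 + (c2 - a2*y)*x2 = 11*(-8.8) + 59.8*0.0 + 53.0*0.0 = -96.8 + 0.0 + 0.0 = -96.8


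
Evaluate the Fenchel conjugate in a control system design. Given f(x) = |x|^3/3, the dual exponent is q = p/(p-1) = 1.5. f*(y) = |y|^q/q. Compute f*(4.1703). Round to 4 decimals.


The conjugate exponent q satisfies 1/p + 1/q = 1.
p = 3, so q = 3/(3 - 1) = 1.5
|y|^q = 4.1703^1.5 = 8.5163
f*(4.1703) = 8.5163 / 1.5 = 5.6775


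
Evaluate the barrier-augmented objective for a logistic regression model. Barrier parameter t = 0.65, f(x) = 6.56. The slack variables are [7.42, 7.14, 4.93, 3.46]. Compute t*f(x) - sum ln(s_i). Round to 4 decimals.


Step 1: Compute log-barrier.
ln values: [2.0042, 1.9657, 1.5953, 1.2413]
phi = -(2.0042 + 1.9657 + 1.5953 + 1.2413) = -6.8065
Step 2: Compute augmented objective.
t*f(x) = 0.65*6.56 = 4.264
Total = 4.264 - 6.8065 = -2.5425


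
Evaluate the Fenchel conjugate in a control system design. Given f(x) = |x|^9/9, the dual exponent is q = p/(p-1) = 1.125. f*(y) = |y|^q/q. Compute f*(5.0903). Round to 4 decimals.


The conjugate exponent q satisfies 1/p + 1/q = 1.
p = 9, so q = 9/(9 - 1) = 1.125
|y|^q = 5.0903^1.125 = 6.2386
f*(5.0903) = 6.2386 / 1.125 = 5.5454


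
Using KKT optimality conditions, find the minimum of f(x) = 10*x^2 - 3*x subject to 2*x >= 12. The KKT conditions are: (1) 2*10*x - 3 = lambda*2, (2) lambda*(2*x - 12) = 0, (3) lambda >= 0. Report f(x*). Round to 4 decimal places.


Step 1: Try lambda = 0 (constraint inactive).
x_unc = 3/(2*10) = 0.15
Check: 2*0.15 = 0.3 < 12 -- violated!
Step 2: Constraint must be active: 2*x = 12
x* = 12/2 = 6.0
lambda = (2*10*6.0 - 3)/2 = 58.5
Step 3: Compute optimal value.
f(x*) = 10*6.0^2 - 3*6.0 = 342.0


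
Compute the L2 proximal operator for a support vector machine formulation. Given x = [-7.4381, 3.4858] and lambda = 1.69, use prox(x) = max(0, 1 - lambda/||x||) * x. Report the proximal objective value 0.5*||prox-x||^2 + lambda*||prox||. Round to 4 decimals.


Step 1: Compute ||x||.
||x|| = 8.2144
Step 2: Compute scaling factor.
scale = max(0, 1 - 1.69/8.2144) = 0.7943
Step 3: prox(x) = [-5.9078, 2.7686]
||prox(x)|| = 6.5244
Step 4: Proximal objective.
0.5*||prox-x||^2 = 1.4281
lambda*||prox|| = 11.0262
Total = 12.4543


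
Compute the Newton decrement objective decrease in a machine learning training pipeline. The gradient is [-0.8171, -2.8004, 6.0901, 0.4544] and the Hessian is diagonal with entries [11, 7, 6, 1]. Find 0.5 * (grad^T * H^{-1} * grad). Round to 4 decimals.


Step 1: H is diagonal, so H^(-1) * g = [-0.0743, -0.4001, 1.015, 0.4544].
Step 2: g^T H^(-1) g = sum_i g_i^2 / H_ii
  = (-0.8171)^2/11 + (-2.8004)^2/7 + (6.0901)^2/6 + (0.4544)^2/1
  = 0.0607 + 1.1203 + 6.1816 + 0.2065 = 7.569
Step 3: Objective decrease = 0.5 * g^T H^(-1) g = 3.7845


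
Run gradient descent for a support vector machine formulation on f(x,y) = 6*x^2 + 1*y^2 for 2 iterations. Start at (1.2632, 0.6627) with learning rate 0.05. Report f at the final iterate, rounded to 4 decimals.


Gradient descent on f(x,y) = 6*x^2 + 1*y^2.
Starting point: (1.2632, 0.6627), alpha = 0.05
Step 1: grad_x = 2*6*1.2632 = 15.1584, grad_y = 2*1*0.6627 = 1.3254
  x_1 = 1.2632 - 0.05*15.1584 = 0.5053
  y_1 = 0.6627 - 0.05*1.3254 = 0.5964
Step 2: grad_x = 2*6*0.5053 = 6.0634, grad_y = 2*1*0.5964 = 1.1929
  x_2 = 0.5053 - 0.05*6.0634 = 0.2021
  y_2 = 0.5964 - 0.05*1.1929 = 0.5368
f(0.2021, 0.5368) = 6*0.2021^2 + 1*0.5368^2 = 0.5332


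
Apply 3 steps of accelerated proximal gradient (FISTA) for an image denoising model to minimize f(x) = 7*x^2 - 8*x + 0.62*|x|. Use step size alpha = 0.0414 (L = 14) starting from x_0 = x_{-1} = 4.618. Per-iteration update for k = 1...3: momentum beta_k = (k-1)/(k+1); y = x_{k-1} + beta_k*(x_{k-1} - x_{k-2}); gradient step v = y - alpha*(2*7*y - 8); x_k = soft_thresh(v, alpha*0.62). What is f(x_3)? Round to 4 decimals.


FISTA on f(x) = 7*x^2 - 8*x + 0.62*|x|
L = 14, alpha = 0.0414
Iteration 1: beta = 0.0, y = 4.618 + 0.0*(4.618 - 4.618) = 4.618
  grad(y) = 56.652, v = y - alpha*grad = 2.2726
  prox(v) = soft_thresh(2.2726, 0.0257) = 2.2469
Iteration 2: beta = 0.3333, y = 2.2469 + 0.3333*(2.2469 - 4.618) = 1.4566
  grad(y) = 12.3922, v = y - alpha*grad = 0.9435
  prox(v) = soft_thresh(0.9435, 0.0257) = 0.9179
Iteration 3: beta = 0.5, y = 0.9179 + 0.5*(0.9179 - 2.2469) = 0.2534
  grad(y) = -4.4531, v = y - alpha*grad = 0.4377
  prox(v) = soft_thresh(0.4377, 0.0257) = 0.412
f(x_3) = 7*0.412^2 - 8*0.412 + 0.62*|0.412| = -1.8524


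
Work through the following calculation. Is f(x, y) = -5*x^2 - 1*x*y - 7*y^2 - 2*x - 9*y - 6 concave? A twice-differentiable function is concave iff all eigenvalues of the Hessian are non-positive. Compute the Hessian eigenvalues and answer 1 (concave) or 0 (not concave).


The Hessian of f(x,y) = -5*x^2 - 1*x*y - 7*y^2 - 2*x - 9*y - 6 is:
H = [[-10, -1], [-1, -14]]
Trace = -10 - 14 = -24
Determinant = -10*-14 - (-1)^2 = 139
Discriminant = (-24)^2 - 4*139 = 20.0
Eigenvalues: lambda_1 = -14.2361, lambda_2 = -9.7639
The function is concave.

1


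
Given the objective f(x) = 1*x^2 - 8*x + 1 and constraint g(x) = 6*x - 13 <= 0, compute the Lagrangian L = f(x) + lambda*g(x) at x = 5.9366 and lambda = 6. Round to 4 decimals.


Step 1: Evaluate f(x).
f(5.9366) = 1*5.9366^2 - 8*5.9366 + 1 = -11.2496
Step 2: Evaluate g(x).
g(5.9366) = 6*5.9366 - 13 = 22.6196
Step 3: Compute Lagrangian.
L = -11.2496 + 6*22.6196 = 124.468


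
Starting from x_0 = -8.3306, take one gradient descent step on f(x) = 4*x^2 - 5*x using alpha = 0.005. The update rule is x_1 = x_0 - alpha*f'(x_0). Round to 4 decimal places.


We compute the gradient at x_0 and apply the update.
f'(x) = 8*x - 5
f'(-8.3306) = 8*-8.3306 - 5 = -71.6448
x_1 = -8.3306 - 0.005*-71.6448 = -7.9724


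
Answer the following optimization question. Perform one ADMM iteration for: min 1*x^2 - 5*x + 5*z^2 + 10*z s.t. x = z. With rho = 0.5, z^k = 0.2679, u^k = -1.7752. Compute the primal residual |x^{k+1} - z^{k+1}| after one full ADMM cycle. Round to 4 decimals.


ADMM iteration with rho = 0.5, z^k = 0.2679, u^k = -1.7752
Step 1: x-update.
Minimize 1*x^2 - 5*x + (0.5/2)*(x - 0.2679 - 1.7752)^2
FOC: (2*1 + 0.5)*x = 5 + 0.5*(0.2679 + 1.7752)
x^{k+1} = 2.4086
Step 2: z-update.
Minimize 5*z^2 + 10*z + (0.5/2)*(2.4086 - z - 1.7752)^2
FOC: (2*5 + 0.5)*z = -10 + 0.5*(2.4086 - 1.7752)
z^{k+1} = -0.9222
Step 3: u-update.
u^{k+1} = -1.7752 + 2.4086 + 0.9222 = 1.5556
Step 4: Primal residual = |2.4086 + 0.9222| = 3.3308


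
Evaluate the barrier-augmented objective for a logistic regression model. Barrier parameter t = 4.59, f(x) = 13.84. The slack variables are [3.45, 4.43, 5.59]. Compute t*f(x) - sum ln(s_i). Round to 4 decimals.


Step 1: Compute log-barrier.
ln values: [1.2384, 1.4884, 1.721]
phi = -(1.2384 + 1.4884 + 1.721) = -4.4478
Step 2: Compute augmented objective.
t*f(x) = 4.59*13.84 = 63.5256
Total = 63.5256 - 4.4478 = 59.0778


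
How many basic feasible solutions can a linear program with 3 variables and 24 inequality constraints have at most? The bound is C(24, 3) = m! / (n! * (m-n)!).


Each vertex corresponds to some choice of n active constraints out of m, so the number of vertices is at most C(m, n) = m! / (n!(m-n)!).
m = 24, n = 3
Numerator: 24 * 23 * 22
Denominator: 3! = 6
C(24, 3) = 2024


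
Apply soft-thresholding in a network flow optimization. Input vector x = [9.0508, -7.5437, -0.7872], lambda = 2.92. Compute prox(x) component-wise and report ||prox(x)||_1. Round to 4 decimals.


Soft-thresholding with lambda = 2.92:
prox(9.0508) = sign(9.0508)*max(|9.0508| - 2.92, 0) = 6.1308
prox(-7.5437) = sign(-7.5437)*max(|-7.5437| - 2.92, 0) = -4.6237
prox(-0.7872) = sign(-0.7872)*max(|-0.7872| - 2.92, 0) = 0.0
prox(x) = [6.1308, -4.6237, 0.0]
||prox(x)||_1 = 6.1308 + 4.6237 + 0.0 = 10.7545


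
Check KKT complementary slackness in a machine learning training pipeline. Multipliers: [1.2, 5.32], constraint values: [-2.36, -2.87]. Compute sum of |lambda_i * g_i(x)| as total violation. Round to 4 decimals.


KKT complementary slackness check:
lambda_1 * g_1 = 1.2 * -2.36 = -2.832
lambda_2 * g_2 = 5.32 * -2.87 = -15.2684
Total violation = 2.832 + 15.2684 = 18.1004


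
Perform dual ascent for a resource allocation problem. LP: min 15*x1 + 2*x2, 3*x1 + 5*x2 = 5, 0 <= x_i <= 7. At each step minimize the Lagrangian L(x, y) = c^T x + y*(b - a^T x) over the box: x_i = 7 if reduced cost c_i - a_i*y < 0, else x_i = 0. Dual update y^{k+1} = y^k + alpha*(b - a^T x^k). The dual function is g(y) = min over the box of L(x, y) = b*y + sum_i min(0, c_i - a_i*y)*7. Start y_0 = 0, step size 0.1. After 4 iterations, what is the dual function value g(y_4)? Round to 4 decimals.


Dual ascent for LP: min 15*x1 + 2*x2, 3*x1 + 5*x2 = 5, 0 <= x_i <= 7
Step 1: y^k = 0.0, reduced costs: (15.0, 2.0)
  x^k = (0.0, 0.0), subgradient = b - a^T x = 5.0
  y^{k+1} = 0.0 + 0.1*5.0 = 0.5
Step 2: y^k = 0.5, reduced costs: (13.5, -0.5)
  x^k = (0.0, 7.0), subgradient = b - a^T x = -30.0
  y^{k+1} = 0.5 + 0.1*-30.0 = -2.5
Step 3: y^k = -2.5, reduced costs: (22.5, 14.5)
  x^k = (0.0, 0.0), subgradient = b - a^T x = 5.0
  y^{k+1} = -2.5 + 0.1*5.0 = -2.0
Step 4: y^k = -2.0, reduced costs: (21.0, 12.0)
  x^k = (0.0, 0.0), subgradient = b - a^T x = 5.0
  y^{k+1} = -2.0 + 0.1*5.0 = -1.5
Dual objective at y_4 = -1.5: reduced costs (19.5, 9.5), box minimizer x = (0.0, 0.0)
g(y_4) = b*y + (c1 - a1*y)*x1 + (c2 - a2*y)*x2 = 5*(-1.5) + 19.5*0.0 + 9.5*0.0 = -7.5 + 0.0 + 0.0 = -7.5


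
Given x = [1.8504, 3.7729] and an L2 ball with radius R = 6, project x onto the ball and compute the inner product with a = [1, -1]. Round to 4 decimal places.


Step 1: Compute ||x|| (intermediates to 6 decimals).
||x|| = sqrt(1.8504^2 + 3.7729^2) = 4.202232
Step 2: Project.
Since ||x|| <= R, proj = x (no scaling needed).
proj(x) = [1.8504, 3.7729]
Step 3: Dot product.
a^T * proj(x) = 1*1.8504 - 1*3.7729 = -1.9225


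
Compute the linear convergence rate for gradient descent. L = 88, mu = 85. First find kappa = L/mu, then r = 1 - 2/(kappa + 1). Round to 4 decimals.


Step 1: Compute the condition number.
kappa = L/mu = 88/85 = 1.0353
Step 2: Compute the convergence rate.
r = 1 - 2/(kappa + 1) = 1 - 2*mu/(L + mu) = (L - mu)/(L + mu) = 3/173 = 0.0173


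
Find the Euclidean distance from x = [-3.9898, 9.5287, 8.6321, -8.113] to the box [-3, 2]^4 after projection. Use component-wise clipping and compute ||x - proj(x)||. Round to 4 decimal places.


Project each component onto [-3, 2].
clip(-3.9898) = -3.0, clip(9.5287) = 2.0, clip(8.6321) = 2.0, clip(-8.113) = -3.0
Projection = [-3.0, 2.0, 2.0, -3.0]
Squared diffs: [0.9797, 56.6813, 43.9848, 26.1428]
Distance = sqrt(127.7886) = 11.3044


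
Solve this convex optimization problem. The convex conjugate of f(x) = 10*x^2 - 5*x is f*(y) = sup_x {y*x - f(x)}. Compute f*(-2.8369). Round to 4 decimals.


f*(y) = sup_x {y*x - a*x^2 - b*x} = sup_x {(y-b)*x - a*x^2}
FOC: (y - b) - 2a*x = 0 => x* = (y - b)/(2a)
x* = (-2.8369 + 5)/(2*10) = 0.1082
f*(-2.8369) = (y-b)^2/(4a) = (-2.8369 + 5)^2/(4*10)
= 4.679/40 = 0.117


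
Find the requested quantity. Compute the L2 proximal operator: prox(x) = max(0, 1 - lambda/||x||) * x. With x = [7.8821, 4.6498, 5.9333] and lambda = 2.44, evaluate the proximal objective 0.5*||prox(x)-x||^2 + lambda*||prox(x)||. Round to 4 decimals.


Step 1: Compute ||x||.
||x|| = 10.9065
Step 2: Compute scaling factor.
scale = max(0, 1 - 2.44/10.9065) = 0.7763
Step 3: prox(x) = [6.1187, 3.6095, 4.6059]
||prox(x)|| = 8.4665
Step 4: Proximal objective.
0.5*||prox-x||^2 = 2.9768
lambda*||prox|| = 20.6583
Total = 23.6351


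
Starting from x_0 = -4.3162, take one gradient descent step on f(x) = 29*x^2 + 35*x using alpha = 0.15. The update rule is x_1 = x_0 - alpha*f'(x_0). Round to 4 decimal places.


We compute the gradient at x_0 and apply the update.
f'(x) = 58*x + 35
f'(-4.3162) = 58*-4.3162 + 35 = -215.3396
x_1 = -4.3162 - 0.15*-215.3396 = 27.9847


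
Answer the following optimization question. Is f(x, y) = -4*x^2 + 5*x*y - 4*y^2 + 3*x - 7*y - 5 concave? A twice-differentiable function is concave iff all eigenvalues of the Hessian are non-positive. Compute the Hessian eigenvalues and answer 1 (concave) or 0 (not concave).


The Hessian of f(x,y) = -4*x^2 + 5*x*y - 4*y^2 + 3*x - 7*y - 5 is:
H = [[-8, 5], [5, -8]]
Trace = -8 - 8 = -16
Determinant = -8*-8 - (5)^2 = 39
Discriminant = (-16)^2 - 4*39 = 100.0
Eigenvalues: lambda_1 = -13.0, lambda_2 = -3.0
The function is concave.

1


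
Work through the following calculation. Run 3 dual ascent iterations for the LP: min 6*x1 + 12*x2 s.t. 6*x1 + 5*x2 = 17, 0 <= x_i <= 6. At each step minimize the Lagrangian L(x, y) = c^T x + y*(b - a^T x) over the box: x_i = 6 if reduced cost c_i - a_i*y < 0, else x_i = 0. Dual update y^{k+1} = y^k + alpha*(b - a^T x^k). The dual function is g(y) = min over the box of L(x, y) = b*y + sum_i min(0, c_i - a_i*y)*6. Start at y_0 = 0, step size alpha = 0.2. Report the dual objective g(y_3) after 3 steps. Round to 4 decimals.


Dual ascent for LP: min 6*x1 + 12*x2, 6*x1 + 5*x2 = 17, 0 <= x_i <= 6
Step 1: y^k = 0.0, reduced costs: (6.0, 12.0)
  x^k = (0.0, 0.0), subgradient = b - a^T x = 17.0
  y^{k+1} = 0.0 + 0.2*17.0 = 3.4
Step 2: y^k = 3.4, reduced costs: (-14.4, -5.0)
  x^k = (6.0, 6.0), subgradient = b - a^T x = -49.0
  y^{k+1} = 3.4 + 0.2*-49.0 = -6.4
Step 3: y^k = -6.4, reduced costs: (44.4, 44.0)
  x^k = (0.0, 0.0), subgradient = b - a^T x = 17.0
  y^{k+1} = -6.4 + 0.2*17.0 = -3.0
Dual objective at y_3 = -3.0: reduced costs (24.0, 27.0), box minimizer x = (0.0, 0.0)
g(y_3) = b*y + (c1 - a1*y)*x1 + (c2 - a2*y)*x2 = 17*(-3.0) + 24.0*0.0 + 27.0*0.0 = -51.0 + 0.0 + 0.0 = -51.0


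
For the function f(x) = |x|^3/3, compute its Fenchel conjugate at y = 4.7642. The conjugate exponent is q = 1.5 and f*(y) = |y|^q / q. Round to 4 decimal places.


The conjugate exponent q satisfies 1/p + 1/q = 1.
p = 3, so q = 3/(3 - 1) = 1.5
|y|^q = 4.7642^1.5 = 10.3988
f*(4.7642) = 10.3988 / 1.5 = 6.9326


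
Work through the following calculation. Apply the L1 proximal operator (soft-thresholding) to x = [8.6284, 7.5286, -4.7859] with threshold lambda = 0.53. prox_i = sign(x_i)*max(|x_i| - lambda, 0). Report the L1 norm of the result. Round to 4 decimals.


Soft-thresholding with lambda = 0.53:
prox(8.6284) = sign(8.6284)*max(|8.6284| - 0.53, 0) = 8.0984
prox(7.5286) = sign(7.5286)*max(|7.5286| - 0.53, 0) = 6.9986
prox(-4.7859) = sign(-4.7859)*max(|-4.7859| - 0.53, 0) = -4.2559
prox(x) = [8.0984, 6.9986, -4.2559]
||prox(x)||_1 = 8.0984 + 6.9986 + 4.2559 = 19.3529


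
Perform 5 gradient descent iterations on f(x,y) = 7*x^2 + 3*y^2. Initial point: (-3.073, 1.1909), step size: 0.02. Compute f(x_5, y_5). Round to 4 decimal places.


Gradient descent on f(x,y) = 7*x^2 + 3*y^2.
Starting point: (-3.073, 1.1909), alpha = 0.02
Step 1: grad_x = 2*7*-3.073 = -43.022, grad_y = 2*3*1.1909 = 7.1454
  x_1 = -3.073 - 0.02*-43.022 = -2.2126
  y_1 = 1.1909 - 0.02*7.1454 = 1.048
Step 2: grad_x = 2*7*-2.2126 = -30.9758, grad_y = 2*3*1.048 = 6.288
  x_2 = -2.2126 - 0.02*-30.9758 = -1.593
  y_2 = 1.048 - 0.02*6.288 = 0.9222
Step 3: grad_x = 2*7*-1.593 = -22.3026, grad_y = 2*3*0.9222 = 5.5334
  x_3 = -1.593 - 0.02*-22.3026 = -1.147
  y_3 = 0.9222 - 0.02*5.5334 = 0.8116
Step 4: grad_x = 2*7*-1.147 = -16.0579, grad_y = 2*3*0.8116 = 4.8694
  x_4 = -1.147 - 0.02*-16.0579 = -0.8258
  y_4 = 0.8116 - 0.02*4.8694 = 0.7142
Step 5: grad_x = 2*7*-0.8258 = -11.5617, grad_y = 2*3*0.7142 = 4.2851
  x_5 = -0.8258 - 0.02*-11.5617 = -0.5946
  y_5 = 0.7142 - 0.02*4.2851 = 0.6285
f(-0.5946, 0.6285) = 7*(-0.5946)^2 + 3*0.6285^2 = 3.6598


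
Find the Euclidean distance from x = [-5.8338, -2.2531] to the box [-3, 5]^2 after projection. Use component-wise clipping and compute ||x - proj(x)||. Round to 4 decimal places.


Project each component onto [-3, 5].
clip(-5.8338) = -3.0, clip(-2.2531) = -2.2531
Projection = [-3.0, -2.2531]
Squared diffs: [8.0304, 0.0]
Distance = sqrt(8.0304) = 2.8338


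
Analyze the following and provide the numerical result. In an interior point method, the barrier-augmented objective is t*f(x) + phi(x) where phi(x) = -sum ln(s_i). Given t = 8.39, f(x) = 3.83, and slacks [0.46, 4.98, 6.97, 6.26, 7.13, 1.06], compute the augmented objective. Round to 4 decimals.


Step 1: Compute log-barrier.
ln values: [-0.7765, 1.6054, 1.9416, 1.8342, 1.9643, 0.0583]
phi = -(-0.7765 + 1.6054 + 1.9416 + 1.8342 + 1.9643 + 0.0583) = -6.6273
Step 2: Compute augmented objective.
t*f(x) = 8.39*3.83 = 32.1337
Total = 32.1337 - 6.6273 = 25.5064


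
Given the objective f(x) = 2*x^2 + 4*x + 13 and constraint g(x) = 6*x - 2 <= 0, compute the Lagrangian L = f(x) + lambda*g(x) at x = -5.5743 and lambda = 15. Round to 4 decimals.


Step 1: Evaluate f(x).
f(-5.5743) = 2*(-5.5743)^2 + 4*(-5.5743) + 13 = 52.8484
Step 2: Evaluate g(x).
g(-5.5743) = 6*-5.5743 - 2 = -35.4458
Step 3: Compute Lagrangian.
L = 52.8484 + 15*-35.4458 = -478.8386


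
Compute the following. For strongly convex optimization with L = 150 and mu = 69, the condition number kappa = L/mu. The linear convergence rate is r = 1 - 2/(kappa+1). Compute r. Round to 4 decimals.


Step 1: Compute the condition number.
kappa = L/mu = 150/69 = 2.1739
Step 2: Compute the convergence rate.
r = 1 - 2/(kappa + 1) = 1 - 2*mu/(L + mu) = (L - mu)/(L + mu) = 81/219 = 0.3699


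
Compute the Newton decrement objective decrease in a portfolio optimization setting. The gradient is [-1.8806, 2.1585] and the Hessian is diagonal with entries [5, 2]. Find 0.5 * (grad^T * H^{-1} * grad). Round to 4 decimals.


Step 1: H is diagonal, so H^(-1) * g = [-0.3761, 1.0793].
Step 2: g^T H^(-1) g = sum_i g_i^2 / H_ii
  = (-1.8806)^2/5 + (2.1585)^2/2
  = 0.7073 + 2.3296 = 3.0369
Step 3: Objective decrease = 0.5 * g^T H^(-1) g = 1.5184


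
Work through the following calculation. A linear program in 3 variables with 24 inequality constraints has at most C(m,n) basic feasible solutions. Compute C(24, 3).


Each vertex corresponds to some choice of n active constraints out of m, so the number of vertices is at most C(m, n) = m! / (n!(m-n)!).
m = 24, n = 3
Numerator: 24 * 23 * 22
Denominator: 3! = 6
C(24, 3) = 2024


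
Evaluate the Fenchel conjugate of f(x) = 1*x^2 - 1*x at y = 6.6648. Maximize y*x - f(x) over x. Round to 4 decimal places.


f*(y) = sup_x {y*x - a*x^2 - b*x} = sup_x {(y-b)*x - a*x^2}
FOC: (y - b) - 2a*x = 0 => x* = (y - b)/(2a)
x* = (6.6648 + 1)/(2*1) = 3.8324
f*(6.6648) = (y-b)^2/(4a) = (6.6648 + 1)^2/(4*1)
= 58.7492/4 = 14.6873


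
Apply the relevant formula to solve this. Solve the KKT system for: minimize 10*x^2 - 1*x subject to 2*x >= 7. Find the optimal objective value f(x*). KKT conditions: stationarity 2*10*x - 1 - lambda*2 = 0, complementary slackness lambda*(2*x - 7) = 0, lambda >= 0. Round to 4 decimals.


Step 1: Try lambda = 0 (constraint inactive).
x_unc = 1/(2*10) = 0.05
Check: 2*0.05 = 0.1 < 7 -- violated!
Step 2: Constraint must be active: 2*x = 7
x* = 7/2 = 3.5
lambda = (2*10*3.5 - 1)/2 = 34.5
Step 3: Compute optimal value.
f(x*) = 10*3.5^2 - 1*3.5 = 119.0


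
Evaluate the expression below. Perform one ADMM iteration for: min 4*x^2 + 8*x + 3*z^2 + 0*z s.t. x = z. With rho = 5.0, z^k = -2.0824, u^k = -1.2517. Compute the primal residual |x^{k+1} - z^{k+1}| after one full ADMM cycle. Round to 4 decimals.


ADMM iteration with rho = 5.0, z^k = -2.0824, u^k = -1.2517
Step 1: x-update.
Minimize 4*x^2 + 8*x + (5.0/2)*(x + 2.0824 - 1.2517)^2
FOC: (2*4 + 5.0)*x = -8 + 5.0*(-2.0824 + 1.2517)
x^{k+1} = -0.9349
Step 2: z-update.
Minimize 3*z^2 + 0*z + (5.0/2)*(-0.9349 - z - 1.2517)^2
FOC: (2*3 + 5.0)*z = 0 + 5.0*(-0.9349 - 1.2517)
z^{k+1} = -0.9939
Step 3: u-update.
u^{k+1} = -1.2517 - 0.9349 + 0.9939 = -1.1927
Step 4: Primal residual = |-0.9349 + 0.9939| = 0.059


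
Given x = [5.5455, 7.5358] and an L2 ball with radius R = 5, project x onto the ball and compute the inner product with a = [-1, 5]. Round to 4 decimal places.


Step 1: Compute ||x|| (intermediates to 6 decimals).
||x|| = sqrt(5.5455^2 + 7.5358^2) = 9.356327
Step 2: Project.
Since ||x|| > R, scale = R/||x|| = 5/9.356327 = 0.534398, proj(x) = scale * x
proj(x) = [2.963504, 4.027116]
Step 3: Dot product.
a^T * proj(x) = -1*2.963504 + 5*4.027116 = 17.1721


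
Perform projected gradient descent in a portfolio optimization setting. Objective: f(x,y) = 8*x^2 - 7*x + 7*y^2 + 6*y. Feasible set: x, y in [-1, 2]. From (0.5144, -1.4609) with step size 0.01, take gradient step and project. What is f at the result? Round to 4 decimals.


Step 1: Compute gradient at (0.5144, -1.4609).
grad_x = 2*8*0.5144 - 7 = 1.2304
grad_y = 2*7*-1.4609 + 6 = -14.4526
Step 2: Gradient step.
x_raw = 0.5144 - 0.01*1.2304 = 0.5021
y_raw = -1.4609 - 0.01*-14.4526 = -1.3164
Step 3: Project onto [-1, 2].
x_proj = clip(0.5021) = 0.5021
y_proj = clip(-1.3164) = -1.0
Step 4: Evaluate f.
f(0.5021, -1.0) = -0.4979


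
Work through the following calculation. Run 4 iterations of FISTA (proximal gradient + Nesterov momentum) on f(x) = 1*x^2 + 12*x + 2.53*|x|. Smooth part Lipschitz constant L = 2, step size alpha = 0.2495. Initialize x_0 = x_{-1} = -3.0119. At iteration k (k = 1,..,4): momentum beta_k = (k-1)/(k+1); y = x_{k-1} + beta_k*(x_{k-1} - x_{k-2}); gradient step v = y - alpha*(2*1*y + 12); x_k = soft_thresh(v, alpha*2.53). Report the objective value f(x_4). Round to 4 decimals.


FISTA on f(x) = 1*x^2 + 12*x + 2.53*|x|
L = 2, alpha = 0.2495
Iteration 1: beta = 0.0, y = -3.0119 + 0.0*(-3.0119 + 3.0119) = -3.0119
  grad(y) = 5.9762, v = y - alpha*grad = -4.503
  prox(v) = soft_thresh(-4.503, 0.6312) = -3.8717
Iteration 2: beta = 0.3333, y = -3.8717 + 0.3333*(-3.8717 + 3.0119) = -4.1583
  grad(y) = 3.6833, v = y - alpha*grad = -5.0773
  prox(v) = soft_thresh(-5.0773, 0.6312) = -4.4461
Iteration 3: beta = 0.5, y = -4.4461 + 0.5*(-4.4461 + 3.8717) = -4.7333
  grad(y) = 2.5335, v = y - alpha*grad = -5.3654
  prox(v) = soft_thresh(-5.3654, 0.6312) = -4.7341
Iteration 4: beta = 0.6, y = -4.7341 + 0.6*(-4.7341 + 4.4461) = -4.907
  grad(y) = 2.1861, v = y - alpha*grad = -5.4524
  prox(v) = soft_thresh(-5.4524, 0.6312) = -4.8212
f(x_4) = 1*(-4.8212)^2 + 12*(-4.8212) + 2.53*|-4.8212| = -22.4128


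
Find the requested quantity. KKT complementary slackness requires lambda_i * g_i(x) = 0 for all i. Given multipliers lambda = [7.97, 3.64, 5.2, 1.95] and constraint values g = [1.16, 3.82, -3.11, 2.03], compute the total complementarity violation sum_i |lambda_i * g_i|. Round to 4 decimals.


KKT complementary slackness check:
lambda_1 * g_1 = 7.97 * 1.16 = 9.2452
lambda_2 * g_2 = 3.64 * 3.82 = 13.9048
lambda_3 * g_3 = 5.2 * -3.11 = -16.172
lambda_4 * g_4 = 1.95 * 2.03 = 3.9585
Total violation = 9.2452 + 13.9048 + 16.172 + 3.9585 = 43.2805


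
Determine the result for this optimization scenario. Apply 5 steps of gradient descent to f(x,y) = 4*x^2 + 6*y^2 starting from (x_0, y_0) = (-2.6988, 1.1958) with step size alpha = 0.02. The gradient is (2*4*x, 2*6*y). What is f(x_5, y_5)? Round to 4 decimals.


Gradient descent on f(x,y) = 4*x^2 + 6*y^2.
Starting point: (-2.6988, 1.1958), alpha = 0.02
Step 1: grad_x = 2*4*-2.6988 = -21.5904, grad_y = 2*6*1.1958 = 14.3496
  x_1 = -2.6988 - 0.02*-21.5904 = -2.267
  y_1 = 1.1958 - 0.02*14.3496 = 0.9088
Step 2: grad_x = 2*4*-2.267 = -18.1359, grad_y = 2*6*0.9088 = 10.9057
  x_2 = -2.267 - 0.02*-18.1359 = -1.9043
  y_2 = 0.9088 - 0.02*10.9057 = 0.6907
Step 3: grad_x = 2*4*-1.9043 = -15.2342, grad_y = 2*6*0.6907 = 8.2883
  x_3 = -1.9043 - 0.02*-15.2342 = -1.5996
  y_3 = 0.6907 - 0.02*8.2883 = 0.5249
Step 4: grad_x = 2*4*-1.5996 = -12.7967, grad_y = 2*6*0.5249 = 6.2991
  x_4 = -1.5996 - 0.02*-12.7967 = -1.3437
  y_4 = 0.5249 - 0.02*6.2991 = 0.3989
Step 5: grad_x = 2*4*-1.3437 = -10.7492, grad_y = 2*6*0.3989 = 4.7873
  x_5 = -1.3437 - 0.02*-10.7492 = -1.1287
  y_5 = 0.3989 - 0.02*4.7873 = 0.3032
f(-1.1287, 0.3032) = 4*(-1.1287)^2 + 6*0.3032^2 = 5.6472


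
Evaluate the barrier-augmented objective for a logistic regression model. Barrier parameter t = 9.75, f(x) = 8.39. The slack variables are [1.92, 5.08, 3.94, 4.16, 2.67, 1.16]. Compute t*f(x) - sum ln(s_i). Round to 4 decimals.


Step 1: Compute log-barrier.
ln values: [0.6523, 1.6253, 1.3712, 1.4255, 0.9821, 0.1484]
phi = -(0.6523 + 1.6253 + 1.3712 + 1.4255 + 0.9821 + 0.1484) = -6.2048
Step 2: Compute augmented objective.
t*f(x) = 9.75*8.39 = 81.8025
Total = 81.8025 - 6.2048 = 75.5977
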